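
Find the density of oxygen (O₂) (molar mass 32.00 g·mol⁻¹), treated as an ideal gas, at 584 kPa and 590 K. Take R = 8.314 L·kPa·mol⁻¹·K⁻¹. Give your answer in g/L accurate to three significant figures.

ρ = PM/(RT) = (584 × 32.00) / (8.314 × 590.0)

ρ ≈ 3.81 g/L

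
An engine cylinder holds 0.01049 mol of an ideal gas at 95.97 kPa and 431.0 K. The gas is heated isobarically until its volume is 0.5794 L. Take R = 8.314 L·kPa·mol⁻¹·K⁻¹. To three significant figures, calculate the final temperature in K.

T₂ ≈ 638 K

From PV = nRT: V₁ = nRT₁/P₁ = 0.3917 L.
Isobaric, so V/T is constant: P₂ = P₁; T₂ = T₁·(V₂/V₁) = 637.6 K.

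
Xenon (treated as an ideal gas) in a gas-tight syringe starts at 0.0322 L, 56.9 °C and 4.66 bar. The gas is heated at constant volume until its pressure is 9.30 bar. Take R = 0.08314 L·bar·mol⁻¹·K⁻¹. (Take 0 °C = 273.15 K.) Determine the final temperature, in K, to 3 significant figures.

T₂ ≈ 659 K

Convert: T₁ = 330.0 K.
Isochoric, so P/T is constant: V₂ = V₁; T₂ = T₁·(P₂/P₁) = 658.7 K.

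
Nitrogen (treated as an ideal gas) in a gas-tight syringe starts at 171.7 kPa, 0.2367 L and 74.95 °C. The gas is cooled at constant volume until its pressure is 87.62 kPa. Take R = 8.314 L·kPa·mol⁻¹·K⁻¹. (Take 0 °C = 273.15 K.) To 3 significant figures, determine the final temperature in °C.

T₂ ≈ -95.5 °C

Convert: T₁ = 348.1 K.
Isochoric, so P/T is constant: V₂ = V₁; T₂ = T₁·(P₂/P₁) = 177.6 K.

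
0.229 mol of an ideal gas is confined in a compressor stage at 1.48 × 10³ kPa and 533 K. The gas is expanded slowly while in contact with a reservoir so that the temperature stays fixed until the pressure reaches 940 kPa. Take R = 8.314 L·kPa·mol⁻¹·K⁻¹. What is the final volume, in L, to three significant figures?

From PV = nRT: V₁ = nRT₁/P₁ = 0.6857 L.
T constant ⇒ Boyle's law P V = const: T₂ = T₁; V₂ = V₁·(P₁/P₂) = 1.080 L.

V₂ ≈ 1.08 L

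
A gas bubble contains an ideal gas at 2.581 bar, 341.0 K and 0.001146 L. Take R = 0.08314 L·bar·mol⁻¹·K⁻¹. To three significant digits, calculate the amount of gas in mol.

n ≈ 0.000104 mol

PV = nRT ⇒ n = PV/(RT) = (2.581 × 0.001146) / (0.08314 × 341.0)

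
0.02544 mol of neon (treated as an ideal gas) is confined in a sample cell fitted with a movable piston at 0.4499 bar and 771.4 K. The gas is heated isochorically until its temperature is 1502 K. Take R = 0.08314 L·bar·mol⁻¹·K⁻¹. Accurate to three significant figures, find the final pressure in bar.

From PV = nRT: V₁ = nRT₁/P₁ = 3.627 L.
Isochoric, so P/T is constant: V₂ = V₁; P₂ = P₁·(T₂/T₁) = 0.8760 bar.

P₂ ≈ 0.876 bar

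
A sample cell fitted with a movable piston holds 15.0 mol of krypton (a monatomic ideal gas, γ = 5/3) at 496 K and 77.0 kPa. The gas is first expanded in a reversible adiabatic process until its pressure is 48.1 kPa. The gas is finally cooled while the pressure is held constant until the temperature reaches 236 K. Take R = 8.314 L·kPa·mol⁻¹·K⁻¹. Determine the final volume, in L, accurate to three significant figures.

From PV = nRT: V₁ = nRT₁/P₁ = 803.3 L.
Reversible adiabatic, γ = 5/3: T₂ = T₁·(P₂/P₁)^((γ−1)/γ) = 410.9 K; V₂ = V₁·(P₁/P₂)^(1/γ) = 1065 L.
P constant ⇒ V ∝ T: P₃ = P₂; V₃ = V₂·(T₃/T₂) = 611.9 L.

V₃ ≈ 612 L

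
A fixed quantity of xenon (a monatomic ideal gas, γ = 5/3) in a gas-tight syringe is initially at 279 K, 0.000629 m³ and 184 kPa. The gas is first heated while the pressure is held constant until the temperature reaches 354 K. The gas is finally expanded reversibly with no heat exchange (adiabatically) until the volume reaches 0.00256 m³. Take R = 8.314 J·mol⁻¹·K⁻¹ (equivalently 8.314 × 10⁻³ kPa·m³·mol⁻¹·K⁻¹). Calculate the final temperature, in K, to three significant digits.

Isobaric, so V/T is constant: P₂ = P₁; V₂ = V₁·(T₂/T₁) = 0.0007981 m³.
Adiabatic (γ = 5/3), T V^(γ−1) and P V^γ constant: T₃ = T₂·(V₂/V₃)^(γ−1) = 162.8 K; P₃ = P₂·(V₂/V₃)^γ = 26.37 kPa.

T₃ ≈ 163 K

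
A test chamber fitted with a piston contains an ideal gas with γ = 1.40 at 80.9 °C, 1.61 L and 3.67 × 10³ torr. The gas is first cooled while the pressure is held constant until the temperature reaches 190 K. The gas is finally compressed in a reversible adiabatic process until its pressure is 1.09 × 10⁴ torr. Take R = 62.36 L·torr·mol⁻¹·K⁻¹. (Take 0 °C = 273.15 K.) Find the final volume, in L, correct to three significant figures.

Convert: T₁ = 354.0 K.
Isobaric, so V/T is constant: P₂ = P₁; V₂ = V₁·(T₂/T₁) = 0.8640 L.
Adiabatic (γ = 1.40), T V^(γ−1) and P V^γ constant: T₃ = T₂·(P₃/P₂)^((γ−1)/γ) = 259.3 K; V₃ = V₂·(P₂/P₃)^(1/γ) = 0.3970 L.

V₃ ≈ 0.397 L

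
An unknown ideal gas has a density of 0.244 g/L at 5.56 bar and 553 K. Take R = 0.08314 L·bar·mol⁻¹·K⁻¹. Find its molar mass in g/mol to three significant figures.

M ≈ 2.02 g/mol

ρ = PM/(RT) ⇒ M = ρRT/P = (0.244 × 0.08314 × 553.0) / 5.56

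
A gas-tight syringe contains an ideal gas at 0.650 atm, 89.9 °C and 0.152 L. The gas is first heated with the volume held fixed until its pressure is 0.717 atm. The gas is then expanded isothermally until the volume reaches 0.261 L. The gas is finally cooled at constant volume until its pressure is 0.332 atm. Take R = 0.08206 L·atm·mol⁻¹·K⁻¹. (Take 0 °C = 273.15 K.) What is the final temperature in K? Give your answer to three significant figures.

Convert: T₁ = 363.0 K.
V constant ⇒ P ∝ T: V₂ = V₁; T₂ = T₁·(P₂/P₁) = 400.5 K.
T constant ⇒ Boyle's law P V = const: T₃ = T₂; P₃ = P₂·(V₂/V₃) = 0.4176 atm.
Isochoric, so P/T is constant: V₄ = V₃; T₄ = T₃·(P₄/P₃) = 318.4 K.

T₄ ≈ 318 K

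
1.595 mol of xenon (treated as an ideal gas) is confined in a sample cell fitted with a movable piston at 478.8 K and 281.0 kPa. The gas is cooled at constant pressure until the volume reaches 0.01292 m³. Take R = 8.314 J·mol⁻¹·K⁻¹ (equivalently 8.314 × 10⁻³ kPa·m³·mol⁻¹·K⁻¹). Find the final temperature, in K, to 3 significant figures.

T₂ ≈ 274 K

From PV = nRT: V₁ = nRT₁/P₁ = 0.02260 m³.
Isobaric, so V/T is constant: P₂ = P₁; T₂ = T₁·(V₂/V₁) = 273.8 K.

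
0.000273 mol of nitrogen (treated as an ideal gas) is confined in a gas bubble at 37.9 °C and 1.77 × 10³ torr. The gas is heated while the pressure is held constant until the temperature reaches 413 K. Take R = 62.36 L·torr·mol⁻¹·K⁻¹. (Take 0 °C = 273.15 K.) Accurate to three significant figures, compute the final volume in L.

Convert: T₁ = 311.0 K.
From PV = nRT: V₁ = nRT₁/P₁ = 0.002992 L.
Isobaric, so V/T is constant: P₂ = P₁; V₂ = V₁·(T₂/T₁) = 0.003972 L.

V₂ ≈ 0.00397 L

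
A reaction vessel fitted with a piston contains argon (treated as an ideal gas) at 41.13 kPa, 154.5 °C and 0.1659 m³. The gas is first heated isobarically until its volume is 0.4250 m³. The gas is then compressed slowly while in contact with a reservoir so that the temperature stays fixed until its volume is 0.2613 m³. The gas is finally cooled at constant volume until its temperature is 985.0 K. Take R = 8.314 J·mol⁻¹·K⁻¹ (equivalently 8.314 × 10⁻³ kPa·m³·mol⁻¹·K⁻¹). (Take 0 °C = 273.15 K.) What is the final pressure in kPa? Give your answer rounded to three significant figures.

P₄ ≈ 60.1 kPa

Convert: T₁ = 427.6 K.
P constant ⇒ V ∝ T: P₂ = P₁; T₂ = T₁·(V₂/V₁) = 1096 K.
Isothermal, so P V is constant: T₃ = T₂; P₃ = P₂·(V₂/V₃) = 66.90 kPa.
Isochoric, so P/T is constant: V₄ = V₃; P₄ = P₃·(T₄/T₃) = 60.15 kPa.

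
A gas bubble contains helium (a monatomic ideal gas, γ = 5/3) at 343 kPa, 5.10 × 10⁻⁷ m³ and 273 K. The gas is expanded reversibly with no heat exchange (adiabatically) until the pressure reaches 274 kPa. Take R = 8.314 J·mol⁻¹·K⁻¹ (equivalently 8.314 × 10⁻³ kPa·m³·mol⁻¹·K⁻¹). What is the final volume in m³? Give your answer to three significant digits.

V₂ ≈ 5.84e-07 m³

Reversible adiabatic, γ = 5/3: T₂ = T₁·(P₂/P₁)^((γ−1)/γ) = 249.5 K; V₂ = V₁·(P₁/P₂)^(1/γ) = 5.836e-07 m³.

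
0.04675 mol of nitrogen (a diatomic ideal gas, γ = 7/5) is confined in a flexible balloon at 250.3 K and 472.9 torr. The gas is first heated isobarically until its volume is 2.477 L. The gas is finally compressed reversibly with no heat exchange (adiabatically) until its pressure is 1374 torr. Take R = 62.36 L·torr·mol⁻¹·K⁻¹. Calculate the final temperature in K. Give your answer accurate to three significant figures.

T₃ ≈ 545 K

From PV = nRT: V₁ = nRT₁/P₁ = 1.543 L.
P constant ⇒ V ∝ T: P₂ = P₁; T₂ = T₁·(V₂/V₁) = 401.8 K.
Adiabatic (γ = 7/5), T V^(γ−1) and P V^γ constant: T₃ = T₂·(P₃/P₂)^((γ−1)/γ) = 544.9 K; V₃ = V₂·(P₂/P₃)^(1/γ) = 1.156 L.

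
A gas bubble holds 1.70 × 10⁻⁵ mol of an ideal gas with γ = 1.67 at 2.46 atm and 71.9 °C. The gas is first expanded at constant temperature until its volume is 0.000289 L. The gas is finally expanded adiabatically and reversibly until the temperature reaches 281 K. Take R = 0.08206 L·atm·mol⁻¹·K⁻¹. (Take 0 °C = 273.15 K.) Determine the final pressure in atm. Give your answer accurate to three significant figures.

Convert: T₁ = 345.0 K.
From PV = nRT: V₁ = nRT₁/P₁ = 0.0001957 L.
Isothermal, so P V is constant: T₂ = T₁; P₂ = P₁·(V₁/V₂) = 1.666 atm.
Adiabatic (γ = 1.67), T V^(γ−1) and P V^γ constant: P₃ = P₂·(T₃/T₂)^(γ/(γ−1)) = 0.9984 atm; V₃ = V₂·(T₂/T₃)^(1/(γ−1)) = 0.0003926 L.

P₃ ≈ 0.998 atm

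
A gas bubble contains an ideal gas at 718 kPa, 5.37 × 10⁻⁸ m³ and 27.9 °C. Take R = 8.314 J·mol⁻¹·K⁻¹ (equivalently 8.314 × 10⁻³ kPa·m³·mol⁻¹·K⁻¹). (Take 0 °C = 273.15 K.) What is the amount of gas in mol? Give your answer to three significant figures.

Convert: T = 301.05 K.
PV = nRT ⇒ n = PV/(RT) = (718 × 5.37e-08) / (8.314 × 10⁻³ × 301.05)

n ≈ 1.54e-05 mol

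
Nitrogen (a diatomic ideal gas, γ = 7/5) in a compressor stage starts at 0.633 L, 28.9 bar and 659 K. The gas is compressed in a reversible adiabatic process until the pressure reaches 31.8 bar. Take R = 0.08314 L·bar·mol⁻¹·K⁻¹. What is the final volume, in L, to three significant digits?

V₂ ≈ 0.591 L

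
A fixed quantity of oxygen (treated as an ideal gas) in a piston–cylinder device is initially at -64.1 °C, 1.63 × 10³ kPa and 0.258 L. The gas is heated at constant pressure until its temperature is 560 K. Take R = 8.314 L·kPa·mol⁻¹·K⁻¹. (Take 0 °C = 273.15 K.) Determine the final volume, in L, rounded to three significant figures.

Convert: T₁ = 209.0 K.
Isobaric, so V/T is constant: P₂ = P₁; V₂ = V₁·(T₂/T₁) = 0.6911 L.

V₂ ≈ 0.691 L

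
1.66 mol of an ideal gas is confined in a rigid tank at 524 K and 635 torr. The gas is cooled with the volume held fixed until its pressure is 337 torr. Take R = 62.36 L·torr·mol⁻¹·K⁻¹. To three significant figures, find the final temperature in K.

From PV = nRT: V₁ = nRT₁/P₁ = 85.42 L.
Isochoric, so P/T is constant: V₂ = V₁; T₂ = T₁·(P₂/P₁) = 278.1 K.

T₂ ≈ 278 K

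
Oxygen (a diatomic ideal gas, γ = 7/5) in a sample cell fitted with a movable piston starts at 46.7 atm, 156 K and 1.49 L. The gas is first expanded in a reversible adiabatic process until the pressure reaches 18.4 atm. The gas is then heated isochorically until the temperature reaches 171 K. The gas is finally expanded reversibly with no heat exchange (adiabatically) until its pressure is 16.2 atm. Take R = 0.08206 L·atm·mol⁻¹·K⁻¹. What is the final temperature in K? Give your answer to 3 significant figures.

Reversible adiabatic, γ = 7/5: T₂ = T₁·(P₂/P₁)^((γ−1)/γ) = 119.6 K; V₂ = V₁·(P₁/P₂)^(1/γ) = 2.898 L.
Isochoric, so P/T is constant: V₃ = V₂; P₃ = P₂·(T₃/T₂) = 26.32 atm.
Adiabatic (γ = 7/5), T V^(γ−1) and P V^γ constant: T₄ = T₃·(P₄/P₃)^((γ−1)/γ) = 148.9 K; V₄ = V₃·(P₃/P₄)^(1/γ) = 4.099 L.

T₄ ≈ 149 K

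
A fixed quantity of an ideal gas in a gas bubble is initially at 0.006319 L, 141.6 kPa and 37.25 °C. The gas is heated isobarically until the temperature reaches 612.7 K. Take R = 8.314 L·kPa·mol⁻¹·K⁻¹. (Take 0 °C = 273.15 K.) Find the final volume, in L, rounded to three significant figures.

Convert: T₁ = 310.4 K.
P constant ⇒ V ∝ T: P₂ = P₁; V₂ = V₁·(T₂/T₁) = 0.01247 L.

V₂ ≈ 0.0125 L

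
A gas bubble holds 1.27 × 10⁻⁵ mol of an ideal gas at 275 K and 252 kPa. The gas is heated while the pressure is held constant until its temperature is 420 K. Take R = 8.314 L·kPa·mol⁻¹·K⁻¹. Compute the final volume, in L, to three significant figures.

From PV = nRT: V₁ = nRT₁/P₁ = 0.0001152 L.
P constant ⇒ V ∝ T: P₂ = P₁; V₂ = V₁·(T₂/T₁) = 0.0001760 L.

V₂ ≈ 0.000176 L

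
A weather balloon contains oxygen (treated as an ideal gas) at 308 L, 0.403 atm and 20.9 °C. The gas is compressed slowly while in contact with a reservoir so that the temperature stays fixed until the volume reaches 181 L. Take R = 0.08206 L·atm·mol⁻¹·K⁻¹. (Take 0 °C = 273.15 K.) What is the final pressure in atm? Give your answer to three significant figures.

P₂ ≈ 0.686 atm

Convert: T₁ = 294.0 K.
Isothermal, so P V is constant: T₂ = T₁; P₂ = P₁·(V₁/V₂) = 0.6858 atm.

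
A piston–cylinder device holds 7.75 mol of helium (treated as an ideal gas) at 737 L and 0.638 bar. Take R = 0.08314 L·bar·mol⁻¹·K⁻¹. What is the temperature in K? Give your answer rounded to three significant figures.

T ≈ 730 K

PV = nRT ⇒ T = PV/(nR) = (0.638 × 737) / (7.75 × 0.08314)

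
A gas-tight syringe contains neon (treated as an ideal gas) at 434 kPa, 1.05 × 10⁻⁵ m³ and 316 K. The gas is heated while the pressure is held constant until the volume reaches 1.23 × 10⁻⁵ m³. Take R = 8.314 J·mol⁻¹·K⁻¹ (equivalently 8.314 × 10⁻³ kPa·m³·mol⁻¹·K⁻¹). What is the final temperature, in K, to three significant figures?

T₂ ≈ 370 K

Isobaric, so V/T is constant: P₂ = P₁; T₂ = T₁·(V₂/V₁) = 370.2 K.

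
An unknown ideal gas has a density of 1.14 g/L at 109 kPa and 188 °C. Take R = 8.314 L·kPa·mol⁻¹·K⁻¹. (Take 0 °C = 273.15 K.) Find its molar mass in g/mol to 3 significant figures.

M ≈ 40.1 g/mol

ρ = PM/(RT) ⇒ M = ρRT/P = (1.14 × 8.314 × 461.1) / 109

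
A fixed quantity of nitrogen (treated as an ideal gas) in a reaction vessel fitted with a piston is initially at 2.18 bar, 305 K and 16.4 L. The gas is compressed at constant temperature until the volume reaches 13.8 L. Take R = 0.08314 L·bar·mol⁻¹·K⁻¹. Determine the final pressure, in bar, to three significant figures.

T constant ⇒ Boyle's law P V = const: T₂ = T₁; P₂ = P₁·(V₁/V₂) = 2.591 bar.

P₂ ≈ 2.59 bar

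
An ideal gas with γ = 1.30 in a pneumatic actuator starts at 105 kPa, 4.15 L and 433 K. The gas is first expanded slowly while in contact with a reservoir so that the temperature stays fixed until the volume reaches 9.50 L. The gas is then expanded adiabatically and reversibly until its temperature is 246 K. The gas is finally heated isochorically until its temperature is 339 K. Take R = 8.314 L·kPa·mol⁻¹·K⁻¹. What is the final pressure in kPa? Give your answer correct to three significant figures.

P₄ ≈ 5.45 kPa

Isothermal, so P V is constant: T₂ = T₁; P₂ = P₁·(V₁/V₂) = 45.87 kPa.
Adiabatic (γ = 1.30), T V^(γ−1) and P V^γ constant: P₃ = P₂·(T₃/T₂)^(γ/(γ−1)) = 3.958 kPa; V₃ = V₂·(T₂/T₃)^(1/(γ−1)) = 62.55 L.
Isochoric, so P/T is constant: V₄ = V₃; P₄ = P₃·(T₄/T₃) = 5.454 kPa.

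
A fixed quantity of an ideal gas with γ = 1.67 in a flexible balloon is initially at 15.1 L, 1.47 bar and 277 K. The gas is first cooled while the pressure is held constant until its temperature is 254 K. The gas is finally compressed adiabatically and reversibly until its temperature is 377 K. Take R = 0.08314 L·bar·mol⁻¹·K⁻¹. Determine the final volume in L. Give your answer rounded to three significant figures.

P constant ⇒ V ∝ T: P₂ = P₁; V₂ = V₁·(T₂/T₁) = 13.85 L.
Adiabatic (γ = 1.67), T V^(γ−1) and P V^γ constant: P₃ = P₂·(T₃/T₂)^(γ/(γ−1)) = 3.934 bar; V₃ = V₂·(T₂/T₃)^(1/(γ−1)) = 7.680 L.

V₃ ≈ 7.68 L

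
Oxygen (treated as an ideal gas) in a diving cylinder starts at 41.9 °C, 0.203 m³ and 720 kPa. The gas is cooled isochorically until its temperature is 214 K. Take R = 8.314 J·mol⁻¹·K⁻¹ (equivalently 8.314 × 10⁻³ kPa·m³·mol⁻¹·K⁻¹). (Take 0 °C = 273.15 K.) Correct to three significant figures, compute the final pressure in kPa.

P₂ ≈ 489 kPa

Convert: T₁ = 315.0 K.
Isochoric, so P/T is constant: V₂ = V₁; P₂ = P₁·(T₂/T₁) = 489.1 kPa.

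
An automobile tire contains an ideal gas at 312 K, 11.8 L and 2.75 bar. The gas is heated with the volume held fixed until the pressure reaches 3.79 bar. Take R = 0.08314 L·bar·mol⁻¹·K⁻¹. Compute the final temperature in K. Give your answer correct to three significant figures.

T₂ ≈ 430 K

Isochoric, so P/T is constant: V₂ = V₁; T₂ = T₁·(P₂/P₁) = 430.0 K.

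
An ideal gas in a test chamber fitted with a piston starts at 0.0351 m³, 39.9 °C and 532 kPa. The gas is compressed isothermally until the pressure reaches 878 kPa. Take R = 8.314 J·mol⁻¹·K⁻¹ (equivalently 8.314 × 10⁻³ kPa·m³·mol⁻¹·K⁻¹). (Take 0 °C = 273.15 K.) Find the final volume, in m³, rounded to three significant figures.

Convert: T₁ = 313.0 K.
Isothermal, so P V is constant: T₂ = T₁; V₂ = V₁·(P₁/P₂) = 0.02127 m³.

V₂ ≈ 0.0213 m³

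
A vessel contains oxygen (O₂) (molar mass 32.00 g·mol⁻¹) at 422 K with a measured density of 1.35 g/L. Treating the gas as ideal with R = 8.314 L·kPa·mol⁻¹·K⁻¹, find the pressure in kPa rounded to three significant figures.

ρ = PM/(RT) ⇒ P = ρRT/M = (1.35 × 8.314 × 422.0) / 32.00

P ≈ 148 kPa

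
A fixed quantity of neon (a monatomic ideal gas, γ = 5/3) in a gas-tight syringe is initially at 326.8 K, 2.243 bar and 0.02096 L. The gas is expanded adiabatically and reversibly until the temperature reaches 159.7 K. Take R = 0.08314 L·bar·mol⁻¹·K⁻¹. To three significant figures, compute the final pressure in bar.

P₂ ≈ 0.374 bar

Reversible adiabatic, γ = 5/3: P₂ = P₁·(T₂/T₁)^(γ/(γ−1)) = 0.3744 bar; V₂ = V₁·(T₁/T₂)^(1/(γ−1)) = 0.06136 L.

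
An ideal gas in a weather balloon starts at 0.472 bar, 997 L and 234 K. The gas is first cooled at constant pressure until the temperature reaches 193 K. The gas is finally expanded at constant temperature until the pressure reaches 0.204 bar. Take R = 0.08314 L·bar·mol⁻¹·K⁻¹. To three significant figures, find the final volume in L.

Isobaric, so V/T is constant: P₂ = P₁; V₂ = V₁·(T₂/T₁) = 822.3 L.
T constant ⇒ Boyle's law P V = const: T₃ = T₂; V₃ = V₂·(P₂/P₃) = 1903 L.

V₃ ≈ 1.90e+03 L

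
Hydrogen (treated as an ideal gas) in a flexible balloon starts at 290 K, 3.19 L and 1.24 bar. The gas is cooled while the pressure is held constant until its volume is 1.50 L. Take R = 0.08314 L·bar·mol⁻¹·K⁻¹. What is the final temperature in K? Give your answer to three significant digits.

Isobaric, so V/T is constant: P₂ = P₁; T₂ = T₁·(V₂/V₁) = 136.4 K.

T₂ ≈ 136 K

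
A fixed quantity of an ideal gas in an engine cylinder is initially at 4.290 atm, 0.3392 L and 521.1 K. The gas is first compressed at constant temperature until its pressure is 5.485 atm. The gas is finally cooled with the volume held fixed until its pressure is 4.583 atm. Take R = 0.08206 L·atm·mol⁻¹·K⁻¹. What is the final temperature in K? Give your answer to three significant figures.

T₃ ≈ 435 K

Isothermal, so P V is constant: T₂ = T₁; V₂ = V₁·(P₁/P₂) = 0.2653 L.
V constant ⇒ P ∝ T: V₃ = V₂; T₃ = T₂·(P₃/P₂) = 435.4 K.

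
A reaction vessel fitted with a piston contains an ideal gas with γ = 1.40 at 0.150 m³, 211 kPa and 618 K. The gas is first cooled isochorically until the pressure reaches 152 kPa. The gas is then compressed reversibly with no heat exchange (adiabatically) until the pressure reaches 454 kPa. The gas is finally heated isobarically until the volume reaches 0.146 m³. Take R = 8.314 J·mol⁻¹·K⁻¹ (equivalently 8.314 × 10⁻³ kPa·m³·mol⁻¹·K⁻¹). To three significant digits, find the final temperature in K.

Isochoric, so P/T is constant: V₂ = V₁; T₂ = T₁·(P₂/P₁) = 445.2 K.
Adiabatic (γ = 1.40), T V^(γ−1) and P V^γ constant: T₃ = T₂·(P₃/P₂)^((γ−1)/γ) = 608.6 K; V₃ = V₂·(P₂/P₃)^(1/γ) = 0.06865 m³.
Isobaric, so V/T is constant: P₄ = P₃; T₄ = T₃·(V₄/V₃) = 1294 K.

T₄ ≈ 1.29e+03 K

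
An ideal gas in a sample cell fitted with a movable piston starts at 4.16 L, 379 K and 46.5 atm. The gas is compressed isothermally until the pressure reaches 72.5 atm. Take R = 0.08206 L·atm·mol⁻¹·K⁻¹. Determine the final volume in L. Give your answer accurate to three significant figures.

Isothermal, so P V is constant: T₂ = T₁; V₂ = V₁·(P₁/P₂) = 2.668 L.

V₂ ≈ 2.67 L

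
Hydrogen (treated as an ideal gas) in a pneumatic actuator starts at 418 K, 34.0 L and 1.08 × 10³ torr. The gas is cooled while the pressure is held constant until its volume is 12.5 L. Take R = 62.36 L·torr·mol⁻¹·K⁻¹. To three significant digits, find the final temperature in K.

T₂ ≈ 154 K

P constant ⇒ V ∝ T: P₂ = P₁; T₂ = T₁·(V₂/V₁) = 153.7 K.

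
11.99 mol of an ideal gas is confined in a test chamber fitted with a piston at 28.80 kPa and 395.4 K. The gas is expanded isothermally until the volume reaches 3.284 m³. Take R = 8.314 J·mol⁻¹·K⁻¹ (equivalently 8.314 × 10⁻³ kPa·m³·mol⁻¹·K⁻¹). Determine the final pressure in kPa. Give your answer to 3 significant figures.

From PV = nRT: V₁ = nRT₁/P₁ = 1.369 m³.
T constant ⇒ Boyle's law P V = const: T₂ = T₁; P₂ = P₁·(V₁/V₂) = 12.00 kPa.

P₂ ≈ 12.0 kPa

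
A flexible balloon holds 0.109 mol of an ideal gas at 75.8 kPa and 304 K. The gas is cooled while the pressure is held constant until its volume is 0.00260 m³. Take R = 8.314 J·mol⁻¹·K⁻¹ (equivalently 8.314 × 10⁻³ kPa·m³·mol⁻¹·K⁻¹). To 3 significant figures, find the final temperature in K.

T₂ ≈ 217 K

From PV = nRT: V₁ = nRT₁/P₁ = 0.003634 m³.
P constant ⇒ V ∝ T: P₂ = P₁; T₂ = T₁·(V₂/V₁) = 217.5 K.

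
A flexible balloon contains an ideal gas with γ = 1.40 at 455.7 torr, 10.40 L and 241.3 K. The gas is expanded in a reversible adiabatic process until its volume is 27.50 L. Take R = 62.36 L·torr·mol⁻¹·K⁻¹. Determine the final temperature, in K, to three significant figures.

Reversible adiabatic, γ = 1.40: T₂ = T₁·(V₁/V₂)^(γ−1) = 163.5 K; P₂ = P₁·(V₁/V₂)^γ = 116.8 torr.

T₂ ≈ 164 K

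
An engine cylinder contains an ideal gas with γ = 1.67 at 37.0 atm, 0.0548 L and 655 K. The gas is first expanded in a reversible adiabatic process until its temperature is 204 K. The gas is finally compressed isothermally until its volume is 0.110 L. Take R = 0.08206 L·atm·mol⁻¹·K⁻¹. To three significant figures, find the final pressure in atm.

P₃ ≈ 5.74 atm

Reversible adiabatic, γ = 1.67: P₂ = P₁·(T₂/T₁)^(γ/(γ−1)) = 2.020 atm; V₂ = V₁·(T₁/T₂)^(1/(γ−1)) = 0.3125 L.
T constant ⇒ Boyle's law P V = const: T₃ = T₂; P₃ = P₂·(V₂/V₃) = 5.741 atm.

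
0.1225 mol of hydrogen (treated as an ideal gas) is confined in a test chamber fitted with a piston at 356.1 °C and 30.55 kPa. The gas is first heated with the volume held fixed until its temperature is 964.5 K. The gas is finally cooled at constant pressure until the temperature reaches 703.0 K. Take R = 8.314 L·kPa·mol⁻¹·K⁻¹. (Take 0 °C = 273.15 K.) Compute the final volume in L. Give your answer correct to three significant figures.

Convert: T₁ = 629.2 K.
From PV = nRT: V₁ = nRT₁/P₁ = 20.98 L.
Isochoric, so P/T is constant: V₂ = V₁; P₂ = P₁·(T₂/T₁) = 46.83 kPa.
P constant ⇒ V ∝ T: P₃ = P₂; V₃ = V₂·(T₃/T₂) = 15.29 L.

V₃ ≈ 15.3 L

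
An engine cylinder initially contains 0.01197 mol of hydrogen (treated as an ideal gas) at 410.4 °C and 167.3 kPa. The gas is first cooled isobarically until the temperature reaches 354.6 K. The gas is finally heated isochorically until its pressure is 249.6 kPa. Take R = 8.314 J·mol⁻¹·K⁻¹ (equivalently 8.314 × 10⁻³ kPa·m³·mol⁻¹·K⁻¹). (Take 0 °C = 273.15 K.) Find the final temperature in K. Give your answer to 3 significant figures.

T₃ ≈ 529 K

Convert: T₁ = 683.5 K.
From PV = nRT: V₁ = nRT₁/P₁ = 0.0004066 m³.
Isobaric, so V/T is constant: P₂ = P₁; V₂ = V₁·(T₂/T₁) = 0.0002109 m³.
V constant ⇒ P ∝ T: V₃ = V₂; T₃ = T₂·(P₃/P₂) = 529.0 K.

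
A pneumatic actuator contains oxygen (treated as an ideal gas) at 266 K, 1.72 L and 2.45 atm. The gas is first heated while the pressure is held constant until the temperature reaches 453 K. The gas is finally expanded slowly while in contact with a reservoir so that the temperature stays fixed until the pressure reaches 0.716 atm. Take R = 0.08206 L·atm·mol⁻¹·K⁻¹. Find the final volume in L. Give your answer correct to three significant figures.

P constant ⇒ V ∝ T: P₂ = P₁; V₂ = V₁·(T₂/T₁) = 2.929 L.
T constant ⇒ Boyle's law P V = const: T₃ = T₂; V₃ = V₂·(P₂/P₃) = 10.02 L.

V₃ ≈ 10.0 L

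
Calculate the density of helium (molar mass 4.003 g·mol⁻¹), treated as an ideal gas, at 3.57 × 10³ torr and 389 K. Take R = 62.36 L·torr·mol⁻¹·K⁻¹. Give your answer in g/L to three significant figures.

ρ ≈ 0.589 g/L

ρ = PM/(RT) = (3.57e+03 × 4.003) / (62.36 × 389.0)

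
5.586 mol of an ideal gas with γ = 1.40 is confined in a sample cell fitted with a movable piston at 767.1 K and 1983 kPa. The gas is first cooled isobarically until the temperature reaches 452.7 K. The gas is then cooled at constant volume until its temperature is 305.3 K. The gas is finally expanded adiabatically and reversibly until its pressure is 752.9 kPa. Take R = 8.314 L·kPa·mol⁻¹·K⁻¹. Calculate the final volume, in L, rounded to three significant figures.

From PV = nRT: V₁ = nRT₁/P₁ = 17.97 L.
P constant ⇒ V ∝ T: P₂ = P₁; V₂ = V₁·(T₂/T₁) = 10.60 L.
V constant ⇒ P ∝ T: V₃ = V₂; P₃ = P₂·(T₃/T₂) = 1337 kPa.
Reversible adiabatic, γ = 1.40: T₄ = T₃·(P₄/P₃)^((γ−1)/γ) = 259.1 K; V₄ = V₃·(P₃/P₄)^(1/γ) = 15.98 L.

V₄ ≈ 16.0 L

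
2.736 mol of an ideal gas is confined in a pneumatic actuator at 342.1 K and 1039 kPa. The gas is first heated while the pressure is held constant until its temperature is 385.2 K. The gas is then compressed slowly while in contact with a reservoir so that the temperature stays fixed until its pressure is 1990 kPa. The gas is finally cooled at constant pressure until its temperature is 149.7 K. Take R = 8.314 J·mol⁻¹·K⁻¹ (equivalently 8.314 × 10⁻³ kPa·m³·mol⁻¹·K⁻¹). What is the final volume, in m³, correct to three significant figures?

From PV = nRT: V₁ = nRT₁/P₁ = 0.007490 m³.
P constant ⇒ V ∝ T: P₂ = P₁; V₂ = V₁·(T₂/T₁) = 0.008433 m³.
Isothermal, so P V is constant: T₃ = T₂; V₃ = V₂·(P₂/P₃) = 0.004403 m³.
P constant ⇒ V ∝ T: P₄ = P₃; V₄ = V₃·(T₄/T₃) = 0.001711 m³.

V₄ ≈ 0.00171 m³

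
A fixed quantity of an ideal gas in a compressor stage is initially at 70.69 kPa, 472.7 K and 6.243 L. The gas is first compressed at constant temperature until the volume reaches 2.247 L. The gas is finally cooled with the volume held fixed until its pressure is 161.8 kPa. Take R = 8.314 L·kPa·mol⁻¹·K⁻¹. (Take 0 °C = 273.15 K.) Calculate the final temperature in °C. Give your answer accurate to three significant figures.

T constant ⇒ Boyle's law P V = const: T₂ = T₁; P₂ = P₁·(V₁/V₂) = 196.4 kPa.
V constant ⇒ P ∝ T: V₃ = V₂; T₃ = T₂·(P₃/P₂) = 389.4 K.

T₃ ≈ 116 °C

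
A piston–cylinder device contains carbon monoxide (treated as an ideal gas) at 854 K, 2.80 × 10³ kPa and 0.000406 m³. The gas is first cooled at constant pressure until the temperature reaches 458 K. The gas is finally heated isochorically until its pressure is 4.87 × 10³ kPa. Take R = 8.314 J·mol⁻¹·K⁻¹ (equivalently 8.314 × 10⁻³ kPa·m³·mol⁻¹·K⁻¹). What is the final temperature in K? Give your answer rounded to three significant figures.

T₃ ≈ 797 K

P constant ⇒ V ∝ T: P₂ = P₁; V₂ = V₁·(T₂/T₁) = 0.0002177 m³.
V constant ⇒ P ∝ T: V₃ = V₂; T₃ = T₂·(P₃/P₂) = 796.6 K.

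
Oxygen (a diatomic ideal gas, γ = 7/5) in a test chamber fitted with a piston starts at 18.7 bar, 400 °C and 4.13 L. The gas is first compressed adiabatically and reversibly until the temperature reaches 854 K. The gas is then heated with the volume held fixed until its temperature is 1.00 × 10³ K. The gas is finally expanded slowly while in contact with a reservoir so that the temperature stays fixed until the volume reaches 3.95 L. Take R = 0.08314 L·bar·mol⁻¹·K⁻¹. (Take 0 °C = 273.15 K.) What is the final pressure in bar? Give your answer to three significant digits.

Convert: T₁ = 673.1 K.
Reversible adiabatic, γ = 7/5: P₂ = P₁·(T₂/T₁)^(γ/(γ−1)) = 43.01 bar; V₂ = V₁·(T₁/T₂)^(1/(γ−1)) = 2.278 L.
V constant ⇒ P ∝ T: V₃ = V₂; P₃ = P₂·(T₃/T₂) = 50.36 bar.
Isothermal, so P V is constant: T₄ = T₃; P₄ = P₃·(V₃/V₄) = 29.05 bar.

P₄ ≈ 29.0 bar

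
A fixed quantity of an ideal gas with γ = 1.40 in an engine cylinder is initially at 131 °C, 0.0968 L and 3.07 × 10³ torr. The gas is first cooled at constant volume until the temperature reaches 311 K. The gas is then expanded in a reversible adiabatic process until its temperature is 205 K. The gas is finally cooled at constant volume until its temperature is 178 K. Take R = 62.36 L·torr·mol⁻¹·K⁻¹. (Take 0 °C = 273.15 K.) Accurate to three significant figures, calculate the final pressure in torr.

Convert: T₁ = 404.1 K.
Isochoric, so P/T is constant: V₂ = V₁; P₂ = P₁·(T₂/T₁) = 2362 torr.
Reversible adiabatic, γ = 1.40: P₃ = P₂·(T₃/T₂)^(γ/(γ−1)) = 549.3 torr; V₃ = V₂·(T₂/T₃)^(1/(γ−1)) = 0.2744 L.
V constant ⇒ P ∝ T: V₄ = V₃; P₄ = P₃·(T₄/T₃) = 477.0 torr.

P₄ ≈ 477 torr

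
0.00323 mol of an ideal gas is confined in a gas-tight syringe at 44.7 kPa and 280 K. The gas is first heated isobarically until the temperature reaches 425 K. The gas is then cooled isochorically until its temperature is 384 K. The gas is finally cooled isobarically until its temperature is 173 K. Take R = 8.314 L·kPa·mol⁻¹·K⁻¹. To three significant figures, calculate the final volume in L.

V₄ ≈ 0.115 L

From PV = nRT: V₁ = nRT₁/P₁ = 0.1682 L.
Isobaric, so V/T is constant: P₂ = P₁; V₂ = V₁·(T₂/T₁) = 0.2553 L.
Isochoric, so P/T is constant: V₃ = V₂; P₃ = P₂·(T₃/T₂) = 40.39 kPa.
Isobaric, so V/T is constant: P₄ = P₃; V₄ = V₃·(T₄/T₃) = 0.1150 L.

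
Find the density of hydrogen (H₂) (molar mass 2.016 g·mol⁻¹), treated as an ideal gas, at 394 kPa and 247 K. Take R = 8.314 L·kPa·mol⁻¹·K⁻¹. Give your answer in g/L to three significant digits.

ρ ≈ 0.387 g/L

ρ = PM/(RT) = (394 × 2.016) / (8.314 × 247.0)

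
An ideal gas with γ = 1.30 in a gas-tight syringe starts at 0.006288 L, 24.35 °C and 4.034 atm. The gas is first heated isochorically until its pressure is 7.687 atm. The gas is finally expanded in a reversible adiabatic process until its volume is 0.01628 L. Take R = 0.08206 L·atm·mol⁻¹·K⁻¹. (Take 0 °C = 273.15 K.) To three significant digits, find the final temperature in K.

T₃ ≈ 426 K

Convert: T₁ = 297.5 K.
Isochoric, so P/T is constant: V₂ = V₁; T₂ = T₁·(P₂/P₁) = 566.9 K.
Adiabatic (γ = 1.30), T V^(γ−1) and P V^γ constant: T₃ = T₂·(V₂/V₃)^(γ−1) = 426.2 K; P₃ = P₂·(V₂/V₃)^γ = 2.232 atm.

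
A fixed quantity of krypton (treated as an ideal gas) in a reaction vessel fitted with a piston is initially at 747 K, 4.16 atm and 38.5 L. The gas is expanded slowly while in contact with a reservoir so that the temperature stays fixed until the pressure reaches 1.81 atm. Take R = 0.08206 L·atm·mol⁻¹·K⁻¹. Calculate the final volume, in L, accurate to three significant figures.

V₂ ≈ 88.5 L

T constant ⇒ Boyle's law P V = const: T₂ = T₁; V₂ = V₁·(P₁/P₂) = 88.49 L.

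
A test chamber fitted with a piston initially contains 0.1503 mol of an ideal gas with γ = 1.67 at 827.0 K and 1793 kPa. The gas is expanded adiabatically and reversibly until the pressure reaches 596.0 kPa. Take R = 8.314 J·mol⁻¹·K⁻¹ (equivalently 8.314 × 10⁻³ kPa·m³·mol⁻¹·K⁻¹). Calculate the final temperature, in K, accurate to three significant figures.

T₂ ≈ 532 K

From PV = nRT: V₁ = nRT₁/P₁ = 0.0005764 m³.
Adiabatic (γ = 1.67), T V^(γ−1) and P V^γ constant: T₂ = T₁·(P₂/P₁)^((γ−1)/γ) = 531.6 K; V₂ = V₁·(P₁/P₂)^(1/γ) = 0.001115 m³.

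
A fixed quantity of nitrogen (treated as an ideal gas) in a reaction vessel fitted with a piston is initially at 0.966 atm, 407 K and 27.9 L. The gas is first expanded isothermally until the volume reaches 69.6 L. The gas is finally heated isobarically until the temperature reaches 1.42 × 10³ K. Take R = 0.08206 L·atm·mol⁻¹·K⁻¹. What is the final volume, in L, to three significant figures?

V₃ ≈ 243 L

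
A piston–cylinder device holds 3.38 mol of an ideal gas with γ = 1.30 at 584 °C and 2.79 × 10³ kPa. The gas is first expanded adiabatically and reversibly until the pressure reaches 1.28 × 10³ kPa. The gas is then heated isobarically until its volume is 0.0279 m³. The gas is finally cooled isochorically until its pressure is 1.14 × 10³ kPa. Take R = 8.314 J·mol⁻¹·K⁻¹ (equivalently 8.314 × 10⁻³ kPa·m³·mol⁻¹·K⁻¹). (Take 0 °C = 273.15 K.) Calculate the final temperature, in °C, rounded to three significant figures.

T₄ ≈ 859 °C

Convert: T₁ = 857.1 K.
From PV = nRT: V₁ = nRT₁/P₁ = 0.008633 m³.
Adiabatic (γ = 1.30), T V^(γ−1) and P V^γ constant: T₂ = T₁·(P₂/P₁)^((γ−1)/γ) = 716.1 K; V₂ = V₁·(P₁/P₂)^(1/γ) = 0.01572 m³.
P constant ⇒ V ∝ T: P₃ = P₂; T₃ = T₂·(V₃/V₂) = 1271 K.
Isochoric, so P/T is constant: V₄ = V₃; T₄ = T₃·(P₄/P₃) = 1132 K.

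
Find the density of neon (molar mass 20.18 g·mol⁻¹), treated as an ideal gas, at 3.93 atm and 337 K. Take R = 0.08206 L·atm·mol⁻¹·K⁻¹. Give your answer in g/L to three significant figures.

ρ ≈ 2.87 g/L

ρ = PM/(RT) = (3.93 × 20.18) / (0.08206 × 337.0)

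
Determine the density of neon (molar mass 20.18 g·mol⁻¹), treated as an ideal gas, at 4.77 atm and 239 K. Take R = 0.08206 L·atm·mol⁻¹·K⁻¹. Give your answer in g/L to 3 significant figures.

ρ ≈ 4.91 g/L

ρ = PM/(RT) = (4.77 × 20.18) / (0.08206 × 239.0)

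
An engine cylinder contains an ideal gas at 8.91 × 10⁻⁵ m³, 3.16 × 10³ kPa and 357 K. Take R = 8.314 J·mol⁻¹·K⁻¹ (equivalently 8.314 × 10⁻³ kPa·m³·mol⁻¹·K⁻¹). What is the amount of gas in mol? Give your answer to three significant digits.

PV = nRT ⇒ n = PV/(RT) = (3.16e+03 × 8.91e-05) / (8.314 × 10⁻³ × 357)

n ≈ 0.0949 mol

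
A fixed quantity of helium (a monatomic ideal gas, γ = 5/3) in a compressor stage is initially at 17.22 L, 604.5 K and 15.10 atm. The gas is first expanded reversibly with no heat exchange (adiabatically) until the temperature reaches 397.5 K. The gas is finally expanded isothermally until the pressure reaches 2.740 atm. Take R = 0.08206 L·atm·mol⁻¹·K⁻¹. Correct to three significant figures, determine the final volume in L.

Adiabatic (γ = 5/3), T V^(γ−1) and P V^γ constant: P₂ = P₁·(T₂/T₁)^(γ/(γ−1)) = 5.295 atm; V₂ = V₁·(T₁/T₂)^(1/(γ−1)) = 32.29 L.
T constant ⇒ Boyle's law P V = const: T₃ = T₂; V₃ = V₂·(P₂/P₃) = 62.40 L.

V₃ ≈ 62.4 L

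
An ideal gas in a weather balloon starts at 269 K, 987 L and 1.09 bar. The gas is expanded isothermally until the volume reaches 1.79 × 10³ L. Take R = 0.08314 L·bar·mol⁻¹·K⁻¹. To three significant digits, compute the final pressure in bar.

Isothermal, so P V is constant: T₂ = T₁; P₂ = P₁·(V₁/V₂) = 0.6010 bar.

P₂ ≈ 0.601 bar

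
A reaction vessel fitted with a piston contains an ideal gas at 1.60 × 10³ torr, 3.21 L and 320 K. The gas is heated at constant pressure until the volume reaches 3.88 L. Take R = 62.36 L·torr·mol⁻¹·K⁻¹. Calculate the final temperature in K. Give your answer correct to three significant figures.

T₂ ≈ 387 K

Isobaric, so V/T is constant: P₂ = P₁; T₂ = T₁·(V₂/V₁) = 386.8 K.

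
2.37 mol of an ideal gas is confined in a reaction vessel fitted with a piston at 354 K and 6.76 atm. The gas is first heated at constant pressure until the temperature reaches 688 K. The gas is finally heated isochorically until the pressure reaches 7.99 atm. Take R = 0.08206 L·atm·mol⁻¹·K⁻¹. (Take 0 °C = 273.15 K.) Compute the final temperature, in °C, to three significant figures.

T₃ ≈ 540 °C

From PV = nRT: V₁ = nRT₁/P₁ = 10.18 L.
P constant ⇒ V ∝ T: P₂ = P₁; V₂ = V₁·(T₂/T₁) = 19.79 L.
Isochoric, so P/T is constant: V₃ = V₂; T₃ = T₂·(P₃/P₂) = 813.2 K.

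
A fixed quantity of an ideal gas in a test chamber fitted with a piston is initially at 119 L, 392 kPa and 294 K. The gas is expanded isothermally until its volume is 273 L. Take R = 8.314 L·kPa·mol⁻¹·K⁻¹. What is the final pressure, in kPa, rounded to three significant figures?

P₂ ≈ 171 kPa

T constant ⇒ Boyle's law P V = const: T₂ = T₁; P₂ = P₁·(V₁/V₂) = 170.9 kPa.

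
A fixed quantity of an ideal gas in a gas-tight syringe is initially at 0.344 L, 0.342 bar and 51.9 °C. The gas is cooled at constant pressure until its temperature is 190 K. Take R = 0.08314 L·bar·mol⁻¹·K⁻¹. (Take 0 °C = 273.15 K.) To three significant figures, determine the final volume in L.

V₂ ≈ 0.201 L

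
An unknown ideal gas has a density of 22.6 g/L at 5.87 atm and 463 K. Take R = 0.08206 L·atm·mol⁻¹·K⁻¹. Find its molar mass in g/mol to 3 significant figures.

M ≈ 146 g/mol

ρ = PM/(RT) ⇒ M = ρRT/P = (22.6 × 0.08206 × 463.0) / 5.87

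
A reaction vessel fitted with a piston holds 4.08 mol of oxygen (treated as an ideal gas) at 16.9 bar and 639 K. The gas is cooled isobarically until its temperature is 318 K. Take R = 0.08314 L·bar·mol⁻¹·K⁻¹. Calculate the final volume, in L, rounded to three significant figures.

V₂ ≈ 6.38 L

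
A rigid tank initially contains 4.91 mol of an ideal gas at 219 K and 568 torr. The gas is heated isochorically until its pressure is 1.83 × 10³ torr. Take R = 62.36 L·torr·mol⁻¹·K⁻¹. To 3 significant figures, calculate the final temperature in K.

From PV = nRT: V₁ = nRT₁/P₁ = 118.1 L.
V constant ⇒ P ∝ T: V₂ = V₁; T₂ = T₁·(P₂/P₁) = 705.6 K.

T₂ ≈ 706 K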